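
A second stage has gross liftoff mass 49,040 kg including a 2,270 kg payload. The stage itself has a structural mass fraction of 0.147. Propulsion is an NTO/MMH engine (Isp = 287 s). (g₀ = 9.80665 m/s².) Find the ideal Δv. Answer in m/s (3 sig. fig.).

Δv ≈ 4730 m/s

Stage wet mass = m₀ − payload = 49,040 − 2,270 = 46,770 kg.
Stage dry mass = ε × stage wet mass = 0.147 × 46,770 = 6,875.19 kg.
Burnout mass m_f = stage dry + payload = 6,875.19 + 2,270 = 9,145.19 kg.
v_e = Isp · g₀ = 287 × 9.80665 = 2814.5 m/s.
Δv = v_e · ln(49,040/9,145.19) = 2814.5 × ln(5.362) = 2814.5 × 1.6794 ≈ 4727 m/s.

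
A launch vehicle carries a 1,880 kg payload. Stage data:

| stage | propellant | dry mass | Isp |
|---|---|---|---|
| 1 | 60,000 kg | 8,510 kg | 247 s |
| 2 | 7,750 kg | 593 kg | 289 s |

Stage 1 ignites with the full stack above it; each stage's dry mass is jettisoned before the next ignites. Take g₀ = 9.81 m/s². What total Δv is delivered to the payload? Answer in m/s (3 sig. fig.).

Δv ≈ 7500 m/s

Ignition mass of stage 1 = 60,000+8,510 + 7,750+593 + 1,880 = 78,733 kg.
Stage 1: m₀ = 78,733 kg, m_f = 78,733 − 60,000 = 18,733 kg; Δv = 247×9.81×ln(4.203) = 2423.1×1.4358 ≈ 3479 m/s.
Stage 2: m₀ = 10,223 kg, m_f = 10,223 − 7,750 = 2,473 kg; Δv = 289×9.81×ln(4.134) = 2835.1×1.4192 ≈ 4024 m/s.
Total Δv = 3479 + 4024 = 7503 m/s.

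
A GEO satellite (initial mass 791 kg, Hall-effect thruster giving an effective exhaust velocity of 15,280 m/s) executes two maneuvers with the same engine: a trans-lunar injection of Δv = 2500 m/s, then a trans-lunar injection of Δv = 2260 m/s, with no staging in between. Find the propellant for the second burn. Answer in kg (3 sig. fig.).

propellant for the second burn ≈ 92.3 kg

After the first burn: m = 791 × exp(−2500/15280.0) = 791 × 0.84907 = 671.614 kg.
After the second burn: m = 671.614 × exp(−2260/15280.0) = 671.614 × 0.86251 = 579.274 kg.
Second-burn propellant = 671.614 − 579.274 = 92.34 kg.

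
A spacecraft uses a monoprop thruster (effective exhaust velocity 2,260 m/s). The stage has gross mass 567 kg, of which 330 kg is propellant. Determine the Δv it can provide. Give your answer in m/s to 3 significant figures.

m_f = m₀ − m_prop = 567 − 330 = 237 kg.
Δv = v_e · ln(m₀/m_f) = 2260.0 × ln(2.392) = 2260.0 × 0.8723 ≈ 1971.4 m/s.

Δv ≈ 1970 m/s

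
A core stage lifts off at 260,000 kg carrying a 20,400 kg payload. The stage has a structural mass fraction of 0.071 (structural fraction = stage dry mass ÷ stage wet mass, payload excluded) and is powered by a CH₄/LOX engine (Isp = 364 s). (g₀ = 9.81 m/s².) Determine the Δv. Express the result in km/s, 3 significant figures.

Δv ≈ 6.92 km/s

Stage wet mass = m₀ − payload = 260,000 − 20,400 = 239,600 kg.
Stage dry mass = ε × stage wet mass = 0.071 × 239,600 = 17,011.6 kg.
Burnout mass m_f = stage dry + payload = 17,011.6 + 20,400 = 37,411.6 kg.
v_e = Isp · g₀ = 364 × 9.81 = 3570.8 m/s.
Rocket equation: Δv = v_e · ln(260,000/37,411.6) = 3570.8 × ln(6.95) = 3570.8 × 1.9387 ≈ 6923 m/s.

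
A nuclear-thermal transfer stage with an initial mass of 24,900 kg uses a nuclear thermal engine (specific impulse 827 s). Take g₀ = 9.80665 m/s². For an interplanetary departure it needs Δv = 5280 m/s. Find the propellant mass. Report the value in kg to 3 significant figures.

v_e = Isp · g₀ = 827 × 9.80665 = 8110.1 m/s.
m₀/m_f = exp(Δv / v_e) = exp(5280 / 8110.1) = exp(0.6510) = 1.9175.
m_f = 24,900 / 1.9175 = 12,985.7 kg, so propellant = m₀ − m_f = 24,900 − 12,985.7 = 11,914.3 kg.

propellant mass ≈ 11900 kg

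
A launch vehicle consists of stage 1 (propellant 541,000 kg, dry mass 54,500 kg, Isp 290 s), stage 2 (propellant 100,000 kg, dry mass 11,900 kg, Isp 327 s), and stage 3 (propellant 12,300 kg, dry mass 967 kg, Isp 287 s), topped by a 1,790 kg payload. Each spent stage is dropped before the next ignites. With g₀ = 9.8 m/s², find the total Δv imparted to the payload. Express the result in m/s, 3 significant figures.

Δv ≈ 13700 m/s

Ignition mass of stage 1 = 541,000+54,500 + 100,000+11,900 + 12,300+967 + 1,790 = 722,457 kg.
Stage 1: m₀ = 722,457 kg, m_f = 722,457 − 541,000 = 181,457 kg; Δv = 290×9.8×ln(3.981) = 2842.0×1.3816 ≈ 3927 m/s.
Stage 2: m₀ = 126,957 kg, m_f = 126,957 − 100,000 = 26,957 kg; Δv = 327×9.8×ln(4.71) = 3204.6×1.5496 ≈ 4966 m/s.
Stage 3: m₀ = 15,057 kg, m_f = 15,057 − 12,300 = 2,757 kg; Δv = 287×9.8×ln(5.461) = 2812.6×1.6977 ≈ 4775 m/s.
Total Δv = 3927 + 4966 + 4775 = 13668 m/s.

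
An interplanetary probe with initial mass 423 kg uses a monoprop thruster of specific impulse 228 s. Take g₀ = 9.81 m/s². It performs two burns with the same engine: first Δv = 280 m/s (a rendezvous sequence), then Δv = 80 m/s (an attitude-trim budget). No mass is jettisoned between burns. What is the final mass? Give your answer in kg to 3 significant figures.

v_e = Isp · g₀ = 228 × 9.81 = 2236.7 m/s.
After the first burn: m = 423 × exp(−280/2236.7) = 423 × 0.88233 = 373.226 kg.
After the second burn: m = 373.226 × exp(−80/2236.7) = 373.226 × 0.96486 = 360.111 kg.

final mass ≈ 360 kg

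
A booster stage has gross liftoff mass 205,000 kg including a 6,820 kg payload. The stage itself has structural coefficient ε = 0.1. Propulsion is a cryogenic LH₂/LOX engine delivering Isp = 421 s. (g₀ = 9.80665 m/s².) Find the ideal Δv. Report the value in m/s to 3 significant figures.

Δv ≈ 8430 m/s

Stage wet mass = m₀ − payload = 205,000 − 6,820 = 198,180 kg.
Stage dry mass = ε × stage wet mass = 0.1 × 198,180 = 19,818 kg.
Burnout mass m_f = stage dry + payload = 19,818 + 6,820 = 26,638 kg.
v_e = Isp · g₀ = 421 × 9.80665 = 4128.6 m/s.
Δv = v_e · ln(205,000/26,638) = 4128.6 × ln(7.696) = 4128.6 × 2.0407 ≈ 8425 m/s.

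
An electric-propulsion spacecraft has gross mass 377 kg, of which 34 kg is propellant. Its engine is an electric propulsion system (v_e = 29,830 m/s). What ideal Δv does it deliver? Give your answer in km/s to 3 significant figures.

m_f = m₀ − m_prop = 377 − 34 = 343 kg.
Δv = v_e · ln(m₀/m_f) = 29830.0 × ln(1.099) = 29830.0 × 0.0945 ≈ 2819.4 m/s.

Δv ≈ 2.82 km/s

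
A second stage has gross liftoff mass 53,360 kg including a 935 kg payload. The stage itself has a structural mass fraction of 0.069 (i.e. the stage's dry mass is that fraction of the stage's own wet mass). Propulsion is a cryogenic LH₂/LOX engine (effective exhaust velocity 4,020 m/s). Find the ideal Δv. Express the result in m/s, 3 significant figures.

Stage wet mass = m₀ − payload = 53,360 − 935 = 52,425 kg.
Stage dry mass = ε × stage wet mass = 0.069 × 52,425 = 3,617.33 kg.
Burnout mass m_f = stage dry + payload = 3,617.33 + 935 = 4,552.33 kg.
From the ideal rocket equation, Δv = v_e · ln(53,360/4,552.33) = 4020.0 × ln(11.72) = 4020.0 × 2.4614 ≈ 9895 m/s.

Δv ≈ 9890 m/s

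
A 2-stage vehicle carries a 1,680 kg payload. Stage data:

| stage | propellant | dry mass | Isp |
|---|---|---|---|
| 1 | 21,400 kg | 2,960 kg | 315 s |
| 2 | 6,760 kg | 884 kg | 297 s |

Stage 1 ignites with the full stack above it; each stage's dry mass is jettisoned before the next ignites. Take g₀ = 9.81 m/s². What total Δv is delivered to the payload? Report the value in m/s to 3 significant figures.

Δv ≈ 6880 m/s

Ignition mass of stage 1 = 21,400+2,960 + 6,760+884 + 1,680 = 33,684 kg.
Stage 1: m₀ = 33,684 kg, m_f = 33,684 − 21,400 = 12,284 kg; Δv = 315×9.81×ln(2.742) = 3090.2×1.0087 ≈ 3117 m/s.
Stage 2: m₀ = 9,324 kg, m_f = 9,324 − 6,760 = 2,564 kg; Δv = 297×9.81×ln(3.637) = 2913.6×1.2910 ≈ 3761 m/s.
Total Δv = 3117 + 3761 = 6878 m/s.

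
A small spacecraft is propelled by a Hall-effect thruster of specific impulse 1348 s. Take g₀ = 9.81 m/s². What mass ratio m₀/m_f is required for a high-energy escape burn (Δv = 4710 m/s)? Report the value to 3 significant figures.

v_e = Isp · g₀ = 1348 × 9.81 = 13223.9 m/s.
m₀/m_f = exp(Δv / v_e) = exp(4710 / 13223.9) = exp(0.3562) = 1.4279.

mass ratio ≈ 1.43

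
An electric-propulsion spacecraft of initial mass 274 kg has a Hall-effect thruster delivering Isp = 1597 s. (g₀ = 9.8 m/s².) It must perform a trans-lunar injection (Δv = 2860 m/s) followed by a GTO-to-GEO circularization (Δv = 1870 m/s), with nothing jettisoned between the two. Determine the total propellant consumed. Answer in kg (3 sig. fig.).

total propellant consumed ≈ 71.5 kg

v_e = Isp · g₀ = 1597 × 9.8 = 15650.6 m/s.
After the first burn: m = 274 × exp(−2860/15650.6) = 274 × 0.83298 = 228.237 kg.
After the second burn: m = 228.237 × exp(−1870/15650.6) = 228.237 × 0.88738 = 202.533 kg.
Total propellant = m₀ − m_final = 274 − 202.533 = 71.467 kg.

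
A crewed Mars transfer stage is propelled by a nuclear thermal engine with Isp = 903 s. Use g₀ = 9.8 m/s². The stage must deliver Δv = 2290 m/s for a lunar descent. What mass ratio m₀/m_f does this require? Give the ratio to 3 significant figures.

v_e = Isp · g₀ = 903 × 9.8 = 8849.4 m/s.
m₀/m_f = exp(Δv / v_e) = exp(2290 / 8849.4) = exp(0.2588) = 1.2953.

mass ratio ≈ 1.30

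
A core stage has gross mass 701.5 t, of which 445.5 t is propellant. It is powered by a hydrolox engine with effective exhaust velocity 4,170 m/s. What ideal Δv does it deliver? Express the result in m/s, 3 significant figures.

m_f = m₀ − m_prop = 701.5 − 445.5 = 256 t.
Rocket equation: Δv = v_e · ln(m₀/m_f) = 4170.0 × ln(2.74) = 4170.0 × 1.0080 ≈ 4203.5 m/s.

Δv ≈ 4200 m/s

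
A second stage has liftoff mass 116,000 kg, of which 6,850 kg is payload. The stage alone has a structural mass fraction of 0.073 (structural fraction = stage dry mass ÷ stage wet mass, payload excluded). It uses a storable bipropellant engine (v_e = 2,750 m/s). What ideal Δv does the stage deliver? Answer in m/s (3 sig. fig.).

Stage wet mass = m₀ − payload = 116,000 − 6,850 = 109,150 kg.
Stage dry mass = ε × stage wet mass = 0.073 × 109,150 = 7,967.95 kg.
Burnout mass m_f = stage dry + payload = 7,967.95 + 6,850 = 14,817.95 kg.
Δv = v_e · ln(116,000/14,817.95) = 2750.0 × ln(7.828) = 2750.0 × 2.0578 ≈ 5659 m/s.

Δv ≈ 5660 m/s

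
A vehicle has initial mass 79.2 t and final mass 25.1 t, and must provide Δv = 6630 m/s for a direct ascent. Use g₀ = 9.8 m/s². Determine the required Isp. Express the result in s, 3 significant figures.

ln(m₀/m_f) = ln(79200/25100) = ln(3.155) = 1.1491.
v_e = Δv / ln(m₀/m_f) = 6630 / 1.1491 = 5769.7 m/s.
Isp = v_e / g₀ = 5769.7 / 9.8 = 588.7 s.

Isp ≈ 589 s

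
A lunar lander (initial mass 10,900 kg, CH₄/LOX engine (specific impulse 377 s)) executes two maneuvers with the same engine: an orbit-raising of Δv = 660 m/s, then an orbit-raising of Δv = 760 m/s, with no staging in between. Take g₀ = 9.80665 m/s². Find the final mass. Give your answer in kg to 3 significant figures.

final mass ≈ 7420 kg

v_e = Isp · g₀ = 377 × 9.80665 = 3697.1 m/s.
After the first burn: m = 10900 × exp(−660/3697.1) = 10900 × 0.83651 = 9,117.96 kg.
After the second burn: m = 9,117.96 × exp(−760/3697.1) = 9,117.96 × 0.81419 = 7,423.75 kg.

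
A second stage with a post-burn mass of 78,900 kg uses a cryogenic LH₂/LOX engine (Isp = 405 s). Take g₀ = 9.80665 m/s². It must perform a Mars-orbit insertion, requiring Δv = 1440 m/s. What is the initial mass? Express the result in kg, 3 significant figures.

initial mass ≈ 113000 kg

v_e = Isp · g₀ = 405 × 9.80665 = 3971.7 m/s.
Rocket equation: m₀/m_f = exp(Δv / v_e) = exp(1440 / 3971.7) = exp(0.3626) = 1.4370.
m₀ = m_f × 1.4370 = 78,900 × 1.4370 = 113,379 kg.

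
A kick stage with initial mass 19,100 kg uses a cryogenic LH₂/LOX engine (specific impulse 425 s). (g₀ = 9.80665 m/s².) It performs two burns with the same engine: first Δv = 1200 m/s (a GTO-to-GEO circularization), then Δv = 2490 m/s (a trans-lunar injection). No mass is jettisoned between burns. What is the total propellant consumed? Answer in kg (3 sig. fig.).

v_e = Isp · g₀ = 425 × 9.80665 = 4167.8 m/s.
After the first burn: m = 19100 × exp(−1200/4167.8) = 19100 × 0.74982 = 14,321.6 kg.
After the second burn: m = 14,321.6 × exp(−2490/4167.8) = 14,321.6 × 0.55022 = 7,880.03 kg.
Total propellant = m₀ − m_final = 19100 − 7,880.03 = 11,219.97 kg.

total propellant consumed ≈ 11200 kg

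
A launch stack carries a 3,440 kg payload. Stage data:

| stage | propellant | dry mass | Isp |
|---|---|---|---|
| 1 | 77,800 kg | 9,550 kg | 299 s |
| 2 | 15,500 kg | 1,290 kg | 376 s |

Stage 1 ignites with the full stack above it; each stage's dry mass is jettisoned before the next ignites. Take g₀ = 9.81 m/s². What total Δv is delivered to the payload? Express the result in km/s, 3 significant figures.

Ignition mass of stage 1 = 77,800+9,550 + 15,500+1,290 + 3,440 = 107,580 kg.
Stage 1: m₀ = 107,580 kg, m_f = 107,580 − 77,800 = 29,780 kg; Δv = 299×9.81×ln(3.612) = 2933.2×1.2844 ≈ 3767 m/s.
Stage 2: m₀ = 20,230 kg, m_f = 20,230 − 15,500 = 4,730 kg; Δv = 376×9.81×ln(4.277) = 3688.6×1.4532 ≈ 5360 m/s.
Total Δv = 3767 + 5360 = 9127 m/s.

Δv ≈ 9.13 km/s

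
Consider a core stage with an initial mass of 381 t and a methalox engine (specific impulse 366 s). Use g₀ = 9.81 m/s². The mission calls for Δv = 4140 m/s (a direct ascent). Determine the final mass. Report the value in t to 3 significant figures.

v_e = Isp · g₀ = 366 × 9.81 = 3590.5 m/s.
From the ideal rocket equation, m₀/m_f = exp(Δv / v_e) = exp(4140 / 3590.5) = exp(1.1531) = 3.1679.
m_f = m₀ / 3.1679 = 381 / 3.1679 = 120.269 t.

final mass ≈ 120 t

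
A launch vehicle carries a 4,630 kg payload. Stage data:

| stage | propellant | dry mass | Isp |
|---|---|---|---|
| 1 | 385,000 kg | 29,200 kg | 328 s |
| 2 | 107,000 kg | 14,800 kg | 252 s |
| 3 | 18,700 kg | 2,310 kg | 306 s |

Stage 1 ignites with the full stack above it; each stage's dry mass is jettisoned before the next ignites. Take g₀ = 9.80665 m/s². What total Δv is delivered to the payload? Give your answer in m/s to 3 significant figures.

Ignition mass of stage 1 = 385,000+29,200 + 107,000+14,800 + 18,700+2,310 + 4,630 = 561,640 kg.
Stage 1: m₀ = 561,640 kg, m_f = 561,640 − 385,000 = 176,640 kg; Δv = 328×9.80665×ln(3.18) = 3216.6×1.1567 ≈ 3721 m/s.
Stage 2: m₀ = 147,440 kg, m_f = 147,440 − 107,000 = 40,440 kg; Δv = 252×9.80665×ln(3.646) = 2471.3×1.2936 ≈ 3197 m/s.
Stage 3: m₀ = 25,640 kg, m_f = 25,640 − 18,700 = 6,940 kg; Δv = 306×9.80665×ln(3.695) = 3000.8×1.3069 ≈ 3922 m/s.
Total Δv = 3721 + 3197 + 3922 = 10840 m/s.

Δv ≈ 10800 m/s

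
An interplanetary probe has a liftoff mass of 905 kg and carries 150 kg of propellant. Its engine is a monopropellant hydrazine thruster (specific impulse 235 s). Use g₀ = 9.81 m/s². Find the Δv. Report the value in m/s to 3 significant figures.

v_e = Isp · g₀ = 235 × 9.81 = 2305.3 m/s.
m_f = m₀ − m_prop = 905 − 150 = 755 kg.
From the ideal rocket equation, Δv = v_e · ln(m₀/m_f) = 2305.3 × ln(1.199) = 2305.3 × 0.1812 ≈ 417.8 m/s.

Δv ≈ 418 m/s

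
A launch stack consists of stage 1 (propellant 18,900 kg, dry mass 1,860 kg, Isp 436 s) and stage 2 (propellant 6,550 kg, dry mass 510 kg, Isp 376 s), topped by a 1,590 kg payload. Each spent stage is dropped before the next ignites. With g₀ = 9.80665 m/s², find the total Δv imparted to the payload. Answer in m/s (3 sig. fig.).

Ignition mass of stage 1 = 18,900+1,860 + 6,550+510 + 1,590 = 29,410 kg.
Stage 1: m₀ = 29,410 kg, m_f = 29,410 − 18,900 = 10,510 kg; Δv = 436×9.80665×ln(2.798) = 4275.7×1.0290 ≈ 4400 m/s.
Stage 2: m₀ = 8,650 kg, m_f = 8,650 − 6,550 = 2,100 kg; Δv = 376×9.80665×ln(4.119) = 3687.3×1.4156 ≈ 5220 m/s.
Total Δv = 4400 + 5220 = 9620 m/s.

Δv ≈ 9620 m/s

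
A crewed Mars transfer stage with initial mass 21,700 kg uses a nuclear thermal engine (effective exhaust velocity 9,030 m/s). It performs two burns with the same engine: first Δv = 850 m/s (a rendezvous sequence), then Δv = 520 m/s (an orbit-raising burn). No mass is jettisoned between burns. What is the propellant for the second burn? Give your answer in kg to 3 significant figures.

propellant for the second burn ≈ 1110 kg

After the first burn: m = 21700 × exp(−850/9030.0) = 21700 × 0.91016 = 19,750.5 kg.
After the second burn: m = 19,750.5 × exp(−520/9030.0) = 19,750.5 × 0.94404 = 18,645.3 kg.
Second-burn propellant = 19,750.5 − 18,645.3 = 1,105.2 kg.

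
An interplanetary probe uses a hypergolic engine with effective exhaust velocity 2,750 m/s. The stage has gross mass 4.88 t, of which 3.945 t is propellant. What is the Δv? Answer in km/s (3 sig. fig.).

Δv ≈ 4.54 km/s

m_f = m₀ − m_prop = 4.88 − 3.945 = 0.935 t.
Δv = v_e · ln(m₀/m_f) = 2750.0 × ln(5.219) = 2750.0 × 1.6524 ≈ 4544.0 m/s.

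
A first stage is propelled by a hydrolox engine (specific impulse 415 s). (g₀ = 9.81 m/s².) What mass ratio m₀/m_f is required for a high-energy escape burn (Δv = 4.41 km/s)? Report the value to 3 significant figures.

mass ratio ≈ 2.95

v_e = Isp · g₀ = 415 × 9.81 = 4071.2 m/s.
From the ideal rocket equation, m₀/m_f = exp(Δv / v_e) = exp(4410 / 4071.2) = exp(1.0832) = 2.9542.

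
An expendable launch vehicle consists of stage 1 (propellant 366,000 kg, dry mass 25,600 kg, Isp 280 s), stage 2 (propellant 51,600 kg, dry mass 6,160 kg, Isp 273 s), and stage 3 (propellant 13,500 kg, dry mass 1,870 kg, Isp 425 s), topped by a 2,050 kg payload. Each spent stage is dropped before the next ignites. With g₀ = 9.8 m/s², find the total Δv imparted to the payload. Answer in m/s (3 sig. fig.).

Δv ≈ 13500 m/s

Ignition mass of stage 1 = 366,000+25,600 + 51,600+6,160 + 13,500+1,870 + 2,050 = 466,780 kg.
Stage 1: m₀ = 466,780 kg, m_f = 466,780 − 366,000 = 100,780 kg; Δv = 280×9.8×ln(4.632) = 2744.0×1.5329 ≈ 4206 m/s.
Stage 2: m₀ = 75,180 kg, m_f = 75,180 − 51,600 = 23,580 kg; Δv = 273×9.8×ln(3.188) = 2675.4×1.1595 ≈ 3102 m/s.
Stage 3: m₀ = 17,420 kg, m_f = 17,420 − 13,500 = 3,920 kg; Δv = 425×9.8×ln(4.444) = 4165.0×1.4915 ≈ 6212 m/s.
Total Δv = 4206 + 3102 + 6212 = 13520 m/s.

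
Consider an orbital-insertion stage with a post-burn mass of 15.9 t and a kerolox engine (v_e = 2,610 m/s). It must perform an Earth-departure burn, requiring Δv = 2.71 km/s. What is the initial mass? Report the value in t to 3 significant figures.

m₀/m_f = exp(Δv / v_e) = exp(2710 / 2610.0) = exp(1.0383) = 2.8245.
m₀ = m_f × 2.8245 = 15.9 × 2.8245 = 44.9096 t.

initial mass ≈ 44.9 t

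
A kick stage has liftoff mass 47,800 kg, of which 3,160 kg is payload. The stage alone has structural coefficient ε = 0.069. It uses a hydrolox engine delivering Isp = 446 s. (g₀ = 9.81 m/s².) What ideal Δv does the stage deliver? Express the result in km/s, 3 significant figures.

Δv ≈ 8.91 km/s

Stage wet mass = m₀ − payload = 47,800 − 3,160 = 44,640 kg.
Stage dry mass = ε × stage wet mass = 0.069 × 44,640 = 3,080.16 kg.
Burnout mass m_f = stage dry + payload = 3,080.16 + 3,160 = 6,240.16 kg.
v_e = Isp · g₀ = 446 × 9.81 = 4375.3 m/s.
By the Tsiolkovsky rocket equation, Δv = v_e · ln(47,800/6,240.16) = 4375.3 × ln(7.66) = 4375.3 × 2.0360 ≈ 8908 m/s.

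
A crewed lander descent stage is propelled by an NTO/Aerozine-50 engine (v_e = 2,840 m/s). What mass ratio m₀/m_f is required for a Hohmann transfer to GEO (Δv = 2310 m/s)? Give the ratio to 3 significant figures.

Using Δv = v_e ln(m₀/m_f): m₀/m_f = exp(Δv / v_e) = exp(2310 / 2840.0) = exp(0.8134) = 2.2555.

mass ratio ≈ 2.26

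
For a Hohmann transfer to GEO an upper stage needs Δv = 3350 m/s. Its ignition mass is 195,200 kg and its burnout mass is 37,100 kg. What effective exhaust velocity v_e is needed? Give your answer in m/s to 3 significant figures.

v_e ≈ 2020 m/s

ln(m₀/m_f) = ln(195200/37100) = ln(5.261) = 1.6604.
From the ideal rocket equation, v_e = Δv / ln(m₀/m_f) = 3350 / 1.6604 = 2017.6 m/s.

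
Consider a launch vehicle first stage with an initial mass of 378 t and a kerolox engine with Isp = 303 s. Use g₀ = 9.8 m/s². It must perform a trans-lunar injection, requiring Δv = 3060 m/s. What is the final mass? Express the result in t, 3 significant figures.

final mass ≈ 135 t

v_e = Isp · g₀ = 303 × 9.8 = 2969.4 m/s.
m₀/m_f = exp(Δv / v_e) = exp(3060 / 2969.4) = exp(1.0305) = 2.8025.
m_f = m₀ / 2.8025 = 378 / 2.8025 = 134.88 t.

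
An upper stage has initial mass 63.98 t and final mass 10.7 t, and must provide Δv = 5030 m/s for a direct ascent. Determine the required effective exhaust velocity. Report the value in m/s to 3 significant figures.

ln(m₀/m_f) = ln(63980/10700) = ln(5.979) = 1.7883.
v_e = Δv / ln(m₀/m_f) = 5030 / 1.7883 = 2812.7 m/s.

v_e ≈ 2810 m/s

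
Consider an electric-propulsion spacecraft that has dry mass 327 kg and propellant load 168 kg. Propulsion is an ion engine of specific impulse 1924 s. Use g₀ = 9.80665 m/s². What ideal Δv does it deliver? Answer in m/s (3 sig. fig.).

v_e = Isp · g₀ = 1924 × 9.80665 = 18868.0 m/s.
m₀ = m_dry + m_prop = 327 + 168 = 495 kg.
Using Δv = v_e ln(m₀/m_f): Δv = v_e · ln(m₀/m_f) = 18868.0 × ln(1.514) = 18868.0 × 0.4146 ≈ 7822.6 m/s.

Δv ≈ 7820 m/s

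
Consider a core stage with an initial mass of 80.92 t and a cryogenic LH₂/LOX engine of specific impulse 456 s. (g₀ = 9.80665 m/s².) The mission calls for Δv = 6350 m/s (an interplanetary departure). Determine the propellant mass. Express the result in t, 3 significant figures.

v_e = Isp · g₀ = 456 × 9.80665 = 4471.8 m/s.
By the Tsiolkovsky rocket equation, m₀/m_f = exp(Δv / v_e) = exp(6350 / 4471.8) = exp(1.4200) = 4.1371.
m_f = 80.92 / 4.1371 = 19.5596 t, so propellant = m₀ − m_f = 80.92 − 19.5596 = 61.3604 t.

propellant mass ≈ 61.4 t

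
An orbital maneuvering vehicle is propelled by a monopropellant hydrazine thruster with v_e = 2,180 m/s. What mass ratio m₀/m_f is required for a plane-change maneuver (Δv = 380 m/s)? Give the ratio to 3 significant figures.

mass ratio ≈ 1.19

m₀/m_f = exp(Δv / v_e) = exp(380 / 2180.0) = exp(0.1743) = 1.1904.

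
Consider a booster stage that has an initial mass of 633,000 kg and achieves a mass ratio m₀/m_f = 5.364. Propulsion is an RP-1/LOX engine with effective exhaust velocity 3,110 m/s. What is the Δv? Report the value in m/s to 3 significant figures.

Δv ≈ 5220 m/s

Δv = v_e · ln(5.364) = 3110.0 × 1.6797 ≈ 5223.9 m/s.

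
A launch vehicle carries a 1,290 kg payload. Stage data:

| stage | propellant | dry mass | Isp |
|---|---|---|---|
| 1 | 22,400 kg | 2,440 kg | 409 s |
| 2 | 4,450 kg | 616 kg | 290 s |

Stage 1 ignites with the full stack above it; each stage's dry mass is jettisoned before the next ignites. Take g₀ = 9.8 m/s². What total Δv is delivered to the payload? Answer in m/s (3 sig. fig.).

Δv ≈ 8500 m/s

Ignition mass of stage 1 = 22,400+2,440 + 4,450+616 + 1,290 = 31,196 kg.
Stage 1: m₀ = 31,196 kg, m_f = 31,196 − 22,400 = 8,796 kg; Δv = 409×9.8×ln(3.547) = 4008.2×1.2660 ≈ 5074 m/s.
Stage 2: m₀ = 6,356 kg, m_f = 6,356 − 4,450 = 1,906 kg; Δv = 290×9.8×ln(3.335) = 2842.0×1.2044 ≈ 3423 m/s.
Total Δv = 5074 + 3423 = 8497 m/s.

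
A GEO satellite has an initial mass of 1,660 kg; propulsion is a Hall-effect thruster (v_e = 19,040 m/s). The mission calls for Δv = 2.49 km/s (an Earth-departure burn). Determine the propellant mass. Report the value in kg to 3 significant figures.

Rocket equation: m₀/m_f = exp(Δv / v_e) = exp(2490 / 19040.0) = exp(0.1308) = 1.1397.
m_f = 1,660 / 1.1397 = 1,456.52 kg, so propellant = m₀ − m_f = 1,660 − 1,456.52 = 203.48 kg.

propellant mass ≈ 203 kg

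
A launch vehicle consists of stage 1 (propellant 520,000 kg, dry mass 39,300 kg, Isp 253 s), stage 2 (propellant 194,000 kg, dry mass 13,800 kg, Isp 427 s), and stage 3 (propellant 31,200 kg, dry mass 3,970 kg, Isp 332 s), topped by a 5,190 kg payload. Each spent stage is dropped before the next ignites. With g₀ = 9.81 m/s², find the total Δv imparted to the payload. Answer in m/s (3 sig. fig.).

Δv ≈ 13800 m/s

Ignition mass of stage 1 = 520,000+39,300 + 194,000+13,800 + 31,200+3,970 + 5,190 = 807,460 kg.
Stage 1: m₀ = 807,460 kg, m_f = 807,460 − 520,000 = 287,460 kg; Δv = 253×9.81×ln(2.809) = 2481.9×1.0328 ≈ 2563 m/s.
Stage 2: m₀ = 248,160 kg, m_f = 248,160 − 194,000 = 54,160 kg; Δv = 427×9.81×ln(4.582) = 4188.9×1.5221 ≈ 6376 m/s.
Stage 3: m₀ = 40,360 kg, m_f = 40,360 − 31,200 = 9,160 kg; Δv = 332×9.81×ln(4.406) = 3256.9×1.4830 ≈ 4830 m/s.
Total Δv = 2563 + 6376 + 4830 = 13769 m/s.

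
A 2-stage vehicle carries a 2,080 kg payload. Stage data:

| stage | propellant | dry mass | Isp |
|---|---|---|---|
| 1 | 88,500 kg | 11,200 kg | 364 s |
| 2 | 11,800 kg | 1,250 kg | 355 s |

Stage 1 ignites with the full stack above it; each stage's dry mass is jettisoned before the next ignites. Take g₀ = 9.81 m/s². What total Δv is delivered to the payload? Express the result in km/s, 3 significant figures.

Δv ≈ 10.5 km/s

Ignition mass of stage 1 = 88,500+11,200 + 11,800+1,250 + 2,080 = 114,830 kg.
Stage 1: m₀ = 114,830 kg, m_f = 114,830 − 88,500 = 26,330 kg; Δv = 364×9.81×ln(4.361) = 3570.8×1.4727 ≈ 5259 m/s.
Stage 2: m₀ = 15,130 kg, m_f = 15,130 − 11,800 = 3,330 kg; Δv = 355×9.81×ln(4.544) = 3482.6×1.5137 ≈ 5272 m/s.
Total Δv = 5259 + 5272 = 10531 m/s.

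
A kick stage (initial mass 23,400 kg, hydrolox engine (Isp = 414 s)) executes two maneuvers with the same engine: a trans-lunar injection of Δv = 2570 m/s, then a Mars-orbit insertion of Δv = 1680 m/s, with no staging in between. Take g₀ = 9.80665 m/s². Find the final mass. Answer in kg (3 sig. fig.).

final mass ≈ 8210 kg

v_e = Isp · g₀ = 414 × 9.80665 = 4060.0 m/s.
After the first burn: m = 23400 × exp(−2570/4060.0) = 23400 × 0.53099 = 12,425.2 kg.
After the second burn: m = 12,425.2 × exp(−1680/4060.0) = 12,425.2 × 0.66113 = 8,214.67 kg.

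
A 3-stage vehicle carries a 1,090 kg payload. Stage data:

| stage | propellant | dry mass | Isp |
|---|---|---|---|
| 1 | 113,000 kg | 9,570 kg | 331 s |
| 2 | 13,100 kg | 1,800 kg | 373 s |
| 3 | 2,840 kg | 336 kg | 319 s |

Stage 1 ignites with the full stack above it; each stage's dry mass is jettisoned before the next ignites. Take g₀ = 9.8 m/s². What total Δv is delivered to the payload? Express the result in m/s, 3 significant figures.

Ignition mass of stage 1 = 113,000+9,570 + 13,100+1,800 + 2,840+336 + 1,090 = 141,736 kg.
Stage 1: m₀ = 141,736 kg, m_f = 141,736 − 113,000 = 28,736 kg; Δv = 331×9.8×ln(4.932) = 3243.8×1.5958 ≈ 5177 m/s.
Stage 2: m₀ = 19,166 kg, m_f = 19,166 − 13,100 = 6,066 kg; Δv = 373×9.8×ln(3.16) = 3655.4×1.1504 ≈ 4205 m/s.
Stage 3: m₀ = 4,266 kg, m_f = 4,266 − 2,840 = 1,426 kg; Δv = 319×9.8×ln(2.992) = 3126.2×1.0958 ≈ 3426 m/s.
Total Δv = 5177 + 4205 + 3426 = 12808 m/s.

Δv ≈ 12800 m/s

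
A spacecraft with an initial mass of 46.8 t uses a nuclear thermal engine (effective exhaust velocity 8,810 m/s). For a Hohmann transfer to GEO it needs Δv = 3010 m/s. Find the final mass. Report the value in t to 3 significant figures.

final mass ≈ 33.3 t

By the Tsiolkovsky rocket equation, m₀/m_f = exp(Δv / v_e) = exp(3010 / 8810.0) = exp(0.3417) = 1.4073.
m_f = m₀ / 1.4073 = 46.8 / 1.4073 = 33.2552 t.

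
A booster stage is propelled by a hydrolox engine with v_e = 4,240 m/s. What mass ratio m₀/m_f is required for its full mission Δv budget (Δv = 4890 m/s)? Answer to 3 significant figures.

m₀/m_f = exp(Δv / v_e) = exp(4890 / 4240.0) = exp(1.1533) = 3.1686.

mass ratio ≈ 3.17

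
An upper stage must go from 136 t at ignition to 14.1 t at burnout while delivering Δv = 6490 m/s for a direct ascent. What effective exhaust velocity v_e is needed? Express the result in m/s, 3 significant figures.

ln(m₀/m_f) = ln(136000/14100) = ln(9.645) = 2.2665.
Rocket equation: v_e = Δv / ln(m₀/m_f) = 6490 / 2.2665 = 2863.5 m/s.

v_e ≈ 2860 m/s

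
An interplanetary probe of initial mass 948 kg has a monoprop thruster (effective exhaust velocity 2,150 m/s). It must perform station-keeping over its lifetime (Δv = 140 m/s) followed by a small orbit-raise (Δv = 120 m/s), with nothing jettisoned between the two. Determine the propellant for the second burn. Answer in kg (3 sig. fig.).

After the first burn: m = 948 × exp(−140/2150.0) = 948 × 0.93696 = 888.238 kg.
After the second burn: m = 888.238 × exp(−120/2150.0) = 888.238 × 0.94572 = 840.024 kg.
Second-burn propellant = 888.238 − 840.024 = 48.214 kg.

propellant for the second burn ≈ 48.2 kg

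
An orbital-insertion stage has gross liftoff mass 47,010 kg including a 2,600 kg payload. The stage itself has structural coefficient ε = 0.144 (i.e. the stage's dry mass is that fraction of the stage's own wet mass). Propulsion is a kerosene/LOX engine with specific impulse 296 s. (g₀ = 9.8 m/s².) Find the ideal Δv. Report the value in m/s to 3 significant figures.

Δv ≈ 4800 m/s

Stage wet mass = m₀ − payload = 47,010 − 2,600 = 44,410 kg.
Stage dry mass = ε × stage wet mass = 0.144 × 44,410 = 6,395.04 kg.
Burnout mass m_f = stage dry + payload = 6,395.04 + 2,600 = 8,995.04 kg.
v_e = Isp · g₀ = 296 × 9.8 = 2900.8 m/s.
By the Tsiolkovsky rocket equation, Δv = v_e · ln(47,010/8,995.04) = 2900.8 × ln(5.226) = 2900.8 × 1.6537 ≈ 4797 m/s.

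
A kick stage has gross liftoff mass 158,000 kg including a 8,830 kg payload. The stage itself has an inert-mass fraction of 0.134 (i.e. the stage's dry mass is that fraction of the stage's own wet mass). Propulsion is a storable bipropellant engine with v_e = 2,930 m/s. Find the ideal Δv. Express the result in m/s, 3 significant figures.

Stage wet mass = m₀ − payload = 158,000 − 8,830 = 149,170 kg.
Stage dry mass = ε × stage wet mass = 0.134 × 149,170 = 19,988.8 kg.
Burnout mass m_f = stage dry + payload = 19,988.8 + 8,830 = 28,818.8 kg.
Δv = v_e · ln(158,000/28,818.8) = 2930.0 × ln(5.483) = 2930.0 × 1.7016 ≈ 4986 m/s.

Δv ≈ 4990 m/s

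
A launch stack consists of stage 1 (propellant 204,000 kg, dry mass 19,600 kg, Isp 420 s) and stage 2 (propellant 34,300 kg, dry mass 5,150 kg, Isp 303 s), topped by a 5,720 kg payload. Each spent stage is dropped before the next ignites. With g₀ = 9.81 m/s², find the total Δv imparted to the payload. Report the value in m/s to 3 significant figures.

Δv ≈ 10100 m/s

Ignition mass of stage 1 = 204,000+19,600 + 34,300+5,150 + 5,720 = 268,770 kg.
Stage 1: m₀ = 268,770 kg, m_f = 268,770 − 204,000 = 64,770 kg; Δv = 420×9.81×ln(4.15) = 4120.2×1.4230 ≈ 5863 m/s.
Stage 2: m₀ = 45,170 kg, m_f = 45,170 − 34,300 = 10,870 kg; Δv = 303×9.81×ln(4.155) = 2972.4×1.4244 ≈ 4234 m/s.
Total Δv = 5863 + 4234 = 10097 m/s.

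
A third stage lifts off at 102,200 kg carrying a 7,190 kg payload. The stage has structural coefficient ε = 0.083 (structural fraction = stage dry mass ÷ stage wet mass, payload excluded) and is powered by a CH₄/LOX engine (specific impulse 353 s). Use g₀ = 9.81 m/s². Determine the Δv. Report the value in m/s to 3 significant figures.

Δv ≈ 6630 m/s

Stage wet mass = m₀ − payload = 102,200 − 7,190 = 95,010 kg.
Stage dry mass = ε × stage wet mass = 0.083 × 95,010 = 7,885.83 kg.
Burnout mass m_f = stage dry + payload = 7,885.83 + 7,190 = 15,075.83 kg.
v_e = Isp · g₀ = 353 × 9.81 = 3462.9 m/s.
From the ideal rocket equation, Δv = v_e · ln(102,200/15,075.83) = 3462.9 × ln(6.779) = 3462.9 × 1.9138 ≈ 6627 m/s.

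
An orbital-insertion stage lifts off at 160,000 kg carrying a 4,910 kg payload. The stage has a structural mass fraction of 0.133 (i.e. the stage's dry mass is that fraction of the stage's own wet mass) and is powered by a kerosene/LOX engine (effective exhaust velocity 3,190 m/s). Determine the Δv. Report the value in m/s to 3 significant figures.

Δv ≈ 5850 m/s

Stage wet mass = m₀ − payload = 160,000 − 4,910 = 155,090 kg.
Stage dry mass = ε × stage wet mass = 0.133 × 155,090 = 20,627 kg.
Burnout mass m_f = stage dry + payload = 20,627 + 4,910 = 25,537 kg.
Δv = v_e · ln(160,000/25,537) = 3190.0 × ln(6.265) = 3190.0 × 1.8350 ≈ 5854 m/s.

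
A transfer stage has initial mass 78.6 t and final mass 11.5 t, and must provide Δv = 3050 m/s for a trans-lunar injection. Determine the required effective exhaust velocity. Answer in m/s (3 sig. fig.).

ln(m₀/m_f) = ln(78600/11500) = ln(6.835) = 1.9220.
Rocket equation: v_e = Δv / ln(m₀/m_f) = 3050 / 1.9220 = 1586.9 m/s.

v_e ≈ 1590 m/s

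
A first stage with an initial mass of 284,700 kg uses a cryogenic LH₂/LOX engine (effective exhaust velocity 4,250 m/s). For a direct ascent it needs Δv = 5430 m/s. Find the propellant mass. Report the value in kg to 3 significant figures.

m₀/m_f = exp(Δv / v_e) = exp(5430 / 4250.0) = exp(1.2776) = 3.5882.
m_f = 284,700 / 3.5882 = 79,343.4 kg, so propellant = m₀ − m_f = 284,700 − 79,343.4 = 205,356.6 kg.

propellant mass ≈ 205000 kg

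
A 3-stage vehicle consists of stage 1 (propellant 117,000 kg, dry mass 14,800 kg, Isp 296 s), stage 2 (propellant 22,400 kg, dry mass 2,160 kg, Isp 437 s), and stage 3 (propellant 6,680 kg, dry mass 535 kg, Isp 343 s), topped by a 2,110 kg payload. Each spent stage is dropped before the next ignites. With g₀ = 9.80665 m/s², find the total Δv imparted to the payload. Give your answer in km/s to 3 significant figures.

Ignition mass of stage 1 = 117,000+14,800 + 22,400+2,160 + 6,680+535 + 2,110 = 165,685 kg.
Stage 1: m₀ = 165,685 kg, m_f = 165,685 − 117,000 = 48,685 kg; Δv = 296×9.80665×ln(3.403) = 2902.8×1.2247 ≈ 3555 m/s.
Stage 2: m₀ = 33,885 kg, m_f = 33,885 − 22,400 = 11,485 kg; Δv = 437×9.80665×ln(2.95) = 4285.5×1.0819 ≈ 4637 m/s.
Stage 3: m₀ = 9,325 kg, m_f = 9,325 − 6,680 = 2,645 kg; Δv = 343×9.80665×ln(3.526) = 3363.7×1.2600 ≈ 4238 m/s.
Total Δv = 3555 + 4637 + 4238 = 12430 m/s.

Δv ≈ 12.4 km/s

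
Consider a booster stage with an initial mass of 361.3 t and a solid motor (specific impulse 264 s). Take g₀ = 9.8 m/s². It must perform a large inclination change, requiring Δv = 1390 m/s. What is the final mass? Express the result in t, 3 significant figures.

v_e = Isp · g₀ = 264 × 9.8 = 2587.2 m/s.
Using Δv = v_e ln(m₀/m_f): m₀/m_f = exp(Δv / v_e) = exp(1390 / 2587.2) = exp(0.5373) = 1.7113.
m_f = m₀ / 1.7113 = 361.3 / 1.7113 = 211.126 t.

final mass ≈ 211 t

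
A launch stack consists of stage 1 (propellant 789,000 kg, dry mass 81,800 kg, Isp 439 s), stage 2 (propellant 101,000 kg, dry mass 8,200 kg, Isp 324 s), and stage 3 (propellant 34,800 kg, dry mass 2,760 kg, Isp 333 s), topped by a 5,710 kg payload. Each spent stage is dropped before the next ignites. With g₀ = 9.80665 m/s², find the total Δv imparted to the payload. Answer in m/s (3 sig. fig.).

Δv ≈ 15100 m/s

Ignition mass of stage 1 = 789,000+81,800 + 101,000+8,200 + 34,800+2,760 + 5,710 = 1,023,270 kg.
Stage 1: m₀ = 1,023,270 kg, m_f = 1,023,270 − 789,000 = 234,270 kg; Δv = 439×9.80665×ln(4.368) = 4305.1×1.4743 ≈ 6347 m/s.
Stage 2: m₀ = 152,470 kg, m_f = 152,470 − 101,000 = 51,470 kg; Δv = 324×9.80665×ln(2.962) = 3177.4×1.0860 ≈ 3451 m/s.
Stage 3: m₀ = 43,270 kg, m_f = 43,270 − 34,800 = 8,470 kg; Δv = 333×9.80665×ln(5.109) = 3265.6×1.6309 ≈ 5326 m/s.
Total Δv = 6347 + 3451 + 5326 = 15124 m/s.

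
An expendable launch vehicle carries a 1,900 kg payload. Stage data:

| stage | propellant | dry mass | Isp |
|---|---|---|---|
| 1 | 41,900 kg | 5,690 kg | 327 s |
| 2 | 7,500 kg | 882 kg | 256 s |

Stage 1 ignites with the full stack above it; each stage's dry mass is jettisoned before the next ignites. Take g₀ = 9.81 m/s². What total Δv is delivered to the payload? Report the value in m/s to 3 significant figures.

Ignition mass of stage 1 = 41,900+5,690 + 7,500+882 + 1,900 = 57,872 kg.
Stage 1: m₀ = 57,872 kg, m_f = 57,872 − 41,900 = 15,972 kg; Δv = 327×9.81×ln(3.623) = 3207.9×1.2874 ≈ 4130 m/s.
Stage 2: m₀ = 10,282 kg, m_f = 10,282 − 7,500 = 2,782 kg; Δv = 256×9.81×ln(3.696) = 2511.4×1.3072 ≈ 3283 m/s.
Total Δv = 4130 + 3283 = 7413 m/s.

Δv ≈ 7410 m/s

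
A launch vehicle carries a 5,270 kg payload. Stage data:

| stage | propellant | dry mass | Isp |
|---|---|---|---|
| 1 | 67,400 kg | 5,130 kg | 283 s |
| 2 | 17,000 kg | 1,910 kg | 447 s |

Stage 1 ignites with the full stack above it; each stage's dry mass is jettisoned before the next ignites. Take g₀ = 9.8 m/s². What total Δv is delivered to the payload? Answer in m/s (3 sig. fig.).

Δv ≈ 8630 m/s

Ignition mass of stage 1 = 67,400+5,130 + 17,000+1,910 + 5,270 = 96,710 kg.
Stage 1: m₀ = 96,710 kg, m_f = 96,710 − 67,400 = 29,310 kg; Δv = 283×9.8×ln(3.3) = 2773.4×1.1938 ≈ 3311 m/s.
Stage 2: m₀ = 24,180 kg, m_f = 24,180 − 17,000 = 7,180 kg; Δv = 447×9.8×ln(3.368) = 4380.6×1.2142 ≈ 5319 m/s.
Total Δv = 3311 + 5319 = 8630 m/s.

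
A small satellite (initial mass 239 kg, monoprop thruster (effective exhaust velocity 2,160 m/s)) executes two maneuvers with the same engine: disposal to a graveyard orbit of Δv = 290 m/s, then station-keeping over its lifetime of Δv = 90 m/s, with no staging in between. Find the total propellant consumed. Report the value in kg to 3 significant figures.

After the first burn: m = 239 × exp(−290/2160.0) = 239 × 0.87436 = 208.972 kg.
After the second burn: m = 208.972 × exp(−90/2160.0) = 208.972 × 0.95919 = 200.444 kg.
Total propellant = m₀ − m_final = 239 − 200.444 = 38.556 kg.

total propellant consumed ≈ 38.6 kg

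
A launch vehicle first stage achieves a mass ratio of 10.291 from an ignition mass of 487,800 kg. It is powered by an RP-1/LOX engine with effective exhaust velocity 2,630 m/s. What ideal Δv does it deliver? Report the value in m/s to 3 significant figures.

Δv = v_e · ln(10.291) = 2630.0 × 2.3313 ≈ 6131.2 m/s.

Δv ≈ 6130 m/s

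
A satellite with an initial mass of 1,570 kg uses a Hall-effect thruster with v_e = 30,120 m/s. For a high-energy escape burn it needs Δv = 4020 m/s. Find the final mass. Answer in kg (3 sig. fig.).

m₀/m_f = exp(Δv / v_e) = exp(4020 / 30120.0) = exp(0.1335) = 1.1428.
m_f = m₀ / 1.1428 = 1,570 / 1.1428 = 1,373.82 kg.

final mass ≈ 1370 kg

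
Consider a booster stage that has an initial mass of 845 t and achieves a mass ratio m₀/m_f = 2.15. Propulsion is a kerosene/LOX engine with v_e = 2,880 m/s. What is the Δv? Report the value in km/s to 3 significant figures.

Δv ≈ 2.20 km/s

By the Tsiolkovsky rocket equation, Δv = v_e · ln(2.15) = 2880.0 × 0.7655 ≈ 2204.5 m/s.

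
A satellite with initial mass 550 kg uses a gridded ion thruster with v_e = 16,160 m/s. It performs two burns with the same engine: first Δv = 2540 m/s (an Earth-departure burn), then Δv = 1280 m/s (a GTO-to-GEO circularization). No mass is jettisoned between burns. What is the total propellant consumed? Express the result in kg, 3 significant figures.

After the first burn: m = 550 × exp(−2540/16160.0) = 550 × 0.85455 = 470.003 kg.
After the second burn: m = 470.003 × exp(−1280/16160.0) = 470.003 × 0.92385 = 434.212 kg.
Total propellant = m₀ − m_final = 550 − 434.212 = 115.788 kg.

total propellant consumed ≈ 116 kg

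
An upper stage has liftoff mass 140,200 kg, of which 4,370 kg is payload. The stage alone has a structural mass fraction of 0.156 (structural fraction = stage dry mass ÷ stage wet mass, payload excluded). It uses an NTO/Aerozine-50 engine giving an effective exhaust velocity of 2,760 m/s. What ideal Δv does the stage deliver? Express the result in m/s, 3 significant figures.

Δv ≈ 4700 m/s

Stage wet mass = m₀ − payload = 140,200 − 4,370 = 135,830 kg.
Stage dry mass = ε × stage wet mass = 0.156 × 135,830 = 21,189.5 kg.
Burnout mass m_f = stage dry + payload = 21,189.5 + 4,370 = 25,559.5 kg.
By the Tsiolkovsky rocket equation, Δv = v_e · ln(140,200/25,559.5) = 2760.0 × ln(5.485) = 2760.0 × 1.7021 ≈ 4698 m/s.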